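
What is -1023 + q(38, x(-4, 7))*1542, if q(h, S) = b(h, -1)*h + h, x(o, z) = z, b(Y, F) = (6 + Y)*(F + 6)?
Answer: 12948693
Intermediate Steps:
b(Y, F) = (6 + F)*(6 + Y) (b(Y, F) = (6 + Y)*(6 + F) = (6 + F)*(6 + Y))
q(h, S) = h + h*(30 + 5*h) (q(h, S) = (36 + 6*(-1) + 6*h - h)*h + h = (36 - 6 + 6*h - h)*h + h = (30 + 5*h)*h + h = h*(30 + 5*h) + h = h + h*(30 + 5*h))
-1023 + q(38, x(-4, 7))*1542 = -1023 + (38*(31 + 5*38))*1542 = -1023 + (38*(31 + 190))*1542 = -1023 + (38*221)*1542 = -1023 + 8398*1542 = -1023 + 12949716 = 12948693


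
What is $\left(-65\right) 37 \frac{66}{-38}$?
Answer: $\frac{79365}{19} \approx 4177.1$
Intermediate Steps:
$\left(-65\right) 37 \frac{66}{-38} = - 2405 \cdot 66 \left(- \frac{1}{38}\right) = \left(-2405\right) \left(- \frac{33}{19}\right) = \frac{79365}{19}$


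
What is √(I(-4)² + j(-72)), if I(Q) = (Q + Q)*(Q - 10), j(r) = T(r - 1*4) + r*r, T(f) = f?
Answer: 2*√4413 ≈ 132.86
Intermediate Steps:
j(r) = -4 + r + r² (j(r) = (r - 1*4) + r*r = (r - 4) + r² = (-4 + r) + r² = -4 + r + r²)
I(Q) = 2*Q*(-10 + Q) (I(Q) = (2*Q)*(-10 + Q) = 2*Q*(-10 + Q))
√(I(-4)² + j(-72)) = √((2*(-4)*(-10 - 4))² + (-4 - 72 + (-72)²)) = √((2*(-4)*(-14))² + (-4 - 72 + 5184)) = √(112² + 5108) = √(12544 + 5108) = √17652 = 2*√4413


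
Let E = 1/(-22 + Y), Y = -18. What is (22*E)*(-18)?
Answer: 99/10 ≈ 9.9000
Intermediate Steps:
E = -1/40 (E = 1/(-22 - 18) = 1/(-40) = -1/40 ≈ -0.025000)
(22*E)*(-18) = (22*(-1/40))*(-18) = -11/20*(-18) = 99/10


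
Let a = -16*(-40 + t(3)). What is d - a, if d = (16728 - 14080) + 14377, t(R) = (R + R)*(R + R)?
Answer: 16961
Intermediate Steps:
t(R) = 4*R**2 (t(R) = (2*R)*(2*R) = 4*R**2)
d = 17025 (d = 2648 + 14377 = 17025)
a = 64 (a = -16*(-40 + 4*3**2) = -16*(-40 + 4*9) = -16*(-40 + 36) = -16*(-4) = 64)
d - a = 17025 - 1*64 = 17025 - 64 = 16961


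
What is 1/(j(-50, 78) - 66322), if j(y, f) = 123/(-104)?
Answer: -104/6897611 ≈ -1.5078e-5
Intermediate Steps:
j(y, f) = -123/104 (j(y, f) = 123*(-1/104) = -123/104)
1/(j(-50, 78) - 66322) = 1/(-123/104 - 66322) = 1/(-6897611/104) = -104/6897611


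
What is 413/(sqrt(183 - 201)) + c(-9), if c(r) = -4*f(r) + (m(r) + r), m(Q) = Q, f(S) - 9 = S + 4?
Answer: -34 - 413*I*sqrt(2)/6 ≈ -34.0 - 97.345*I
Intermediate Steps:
f(S) = 13 + S (f(S) = 9 + (S + 4) = 9 + (4 + S) = 13 + S)
c(r) = -52 - 2*r (c(r) = -4*(13 + r) + (r + r) = (-52 - 4*r) + 2*r = -52 - 2*r)
413/(sqrt(183 - 201)) + c(-9) = 413/(sqrt(183 - 201)) + (-52 - 2*(-9)) = 413/(sqrt(-18)) + (-52 + 18) = 413/((3*I*sqrt(2))) - 34 = 413*(-I*sqrt(2)/6) - 34 = -413*I*sqrt(2)/6 - 34 = -34 - 413*I*sqrt(2)/6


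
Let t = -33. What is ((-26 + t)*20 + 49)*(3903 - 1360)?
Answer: -2876133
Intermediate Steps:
((-26 + t)*20 + 49)*(3903 - 1360) = ((-26 - 33)*20 + 49)*(3903 - 1360) = (-59*20 + 49)*2543 = (-1180 + 49)*2543 = -1131*2543 = -2876133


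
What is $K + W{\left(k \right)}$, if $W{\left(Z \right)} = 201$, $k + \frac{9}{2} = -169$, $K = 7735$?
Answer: $7936$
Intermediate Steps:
$k = - \frac{347}{2}$ ($k = - \frac{9}{2} - 169 = - \frac{347}{2} \approx -173.5$)
$K + W{\left(k \right)} = 7735 + 201 = 7936$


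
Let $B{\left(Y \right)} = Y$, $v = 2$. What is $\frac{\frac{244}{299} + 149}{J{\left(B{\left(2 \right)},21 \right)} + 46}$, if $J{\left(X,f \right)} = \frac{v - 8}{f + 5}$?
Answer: $\frac{527}{161} \approx 3.2733$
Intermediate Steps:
$J{\left(X,f \right)} = - \frac{6}{5 + f}$ ($J{\left(X,f \right)} = \frac{2 - 8}{f + 5} = - \frac{6}{5 + f}$)
$\frac{\frac{244}{299} + 149}{J{\left(B{\left(2 \right)},21 \right)} + 46} = \frac{\frac{244}{299} + 149}{- \frac{6}{5 + 21} + 46} = \frac{244 \cdot \frac{1}{299} + 149}{- \frac{6}{26} + 46} = \frac{\frac{244}{299} + 149}{\left(-6\right) \frac{1}{26} + 46} = \frac{44795}{299 \left(- \frac{3}{13} + 46\right)} = \frac{44795}{299 \cdot \frac{595}{13}} = \frac{44795}{299} \cdot \frac{13}{595} = \frac{527}{161}$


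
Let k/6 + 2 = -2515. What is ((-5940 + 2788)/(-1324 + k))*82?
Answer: 129232/8213 ≈ 15.735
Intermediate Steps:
k = -15102 (k = -12 + 6*(-2515) = -12 - 15090 = -15102)
((-5940 + 2788)/(-1324 + k))*82 = ((-5940 + 2788)/(-1324 - 15102))*82 = -3152/(-16426)*82 = -3152*(-1/16426)*82 = (1576/8213)*82 = 129232/8213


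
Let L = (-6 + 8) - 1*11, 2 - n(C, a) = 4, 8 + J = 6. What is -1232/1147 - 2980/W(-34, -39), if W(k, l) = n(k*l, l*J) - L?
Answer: -3426684/8029 ≈ -426.79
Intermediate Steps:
J = -2 (J = -8 + 6 = -2)
n(C, a) = -2 (n(C, a) = 2 - 1*4 = 2 - 4 = -2)
L = -9 (L = 2 - 11 = -9)
W(k, l) = 7 (W(k, l) = -2 - 1*(-9) = -2 + 9 = 7)
-1232/1147 - 2980/W(-34, -39) = -1232/1147 - 2980/7 = -3426684/8029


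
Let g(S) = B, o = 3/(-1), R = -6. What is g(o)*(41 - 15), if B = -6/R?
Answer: 26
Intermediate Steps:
o = -3 (o = 3*(-1) = -3)
B = 1 (B = -6/(-6) = -6*(-⅙) = 1)
g(S) = 1
g(o)*(41 - 15) = 1*(41 - 15) = 1*26 = 26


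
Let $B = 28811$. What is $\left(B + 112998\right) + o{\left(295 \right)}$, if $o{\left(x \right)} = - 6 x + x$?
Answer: $140334$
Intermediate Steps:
$o{\left(x \right)} = - 5 x$
$\left(B + 112998\right) + o{\left(295 \right)} = \left(28811 + 112998\right) - 1475 = 141809 - 1475 = 140334$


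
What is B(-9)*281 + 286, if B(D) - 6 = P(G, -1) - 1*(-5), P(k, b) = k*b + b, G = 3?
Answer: 2253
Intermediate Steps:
P(k, b) = b + b*k (P(k, b) = b*k + b = b + b*k)
B(D) = 7 (B(D) = 6 + (-(1 + 3) - 1*(-5)) = 6 + (-1*4 + 5) = 6 + (-4 + 5) = 6 + 1 = 7)
B(-9)*281 + 286 = 7*281 + 286 = 1967 + 286 = 2253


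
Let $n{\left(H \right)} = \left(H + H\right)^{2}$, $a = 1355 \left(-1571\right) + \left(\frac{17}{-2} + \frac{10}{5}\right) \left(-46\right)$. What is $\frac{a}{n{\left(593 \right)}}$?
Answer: $- \frac{1064203}{703298} \approx -1.5132$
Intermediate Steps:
$a = -2128406$ ($a = -2128705 + \left(17 \left(- \frac{1}{2}\right) + 10 \cdot \frac{1}{5}\right) \left(-46\right) = -2128705 + \left(- \frac{17}{2} + 2\right) \left(-46\right) = -2128705 - -299 = -2128705 + 299 = -2128406$)
$n{\left(H \right)} = 4 H^{2}$ ($n{\left(H \right)} = \left(2 H\right)^{2} = 4 H^{2}$)
$\frac{a}{n{\left(593 \right)}} = - \frac{2128406}{4 \cdot 593^{2}} = - \frac{2128406}{4 \cdot 351649} = - \frac{2128406}{1406596} = \left(-2128406\right) \frac{1}{1406596} = - \frac{1064203}{703298}$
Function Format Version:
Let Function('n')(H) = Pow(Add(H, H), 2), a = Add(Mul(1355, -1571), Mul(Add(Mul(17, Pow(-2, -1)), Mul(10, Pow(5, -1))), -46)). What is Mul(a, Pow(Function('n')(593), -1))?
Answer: Rational(-1064203, 703298) ≈ -1.5132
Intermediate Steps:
a = -2128406 (a = Add(-2128705, Mul(Add(Mul(17, Rational(-1, 2)), Mul(10, Rational(1, 5))), -46)) = Add(-2128705, Mul(Add(Rational(-17, 2), 2), -46)) = Add(-2128705, Mul(Rational(-13, 2), -46)) = Add(-2128705, 299) = -2128406)
Function('n')(H) = Mul(4, Pow(H, 2)) (Function('n')(H) = Pow(Mul(2, H), 2) = Mul(4, Pow(H, 2)))
Mul(a, Pow(Function('n')(593), -1)) = Mul(-2128406, Pow(Mul(4, Pow(593, 2)), -1)) = Mul(-2128406, Pow(Mul(4, 351649), -1)) = Mul(-2128406, Pow(1406596, -1)) = Mul(-2128406, Rational(1, 1406596)) = Rational(-1064203, 703298)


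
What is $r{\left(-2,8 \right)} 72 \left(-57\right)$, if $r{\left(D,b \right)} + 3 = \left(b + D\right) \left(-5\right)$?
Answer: $135432$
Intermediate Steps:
$r{\left(D,b \right)} = -3 - 5 D - 5 b$ ($r{\left(D,b \right)} = -3 + \left(b + D\right) \left(-5\right) = -3 + \left(D + b\right) \left(-5\right) = -3 - \left(5 D + 5 b\right) = -3 - 5 D - 5 b$)
$r{\left(-2,8 \right)} 72 \left(-57\right) = \left(-3 - -10 - 40\right) 72 \left(-57\right) = \left(-3 + 10 - 40\right) 72 \left(-57\right) = \left(-33\right) 72 \left(-57\right) = \left(-2376\right) \left(-57\right) = 135432$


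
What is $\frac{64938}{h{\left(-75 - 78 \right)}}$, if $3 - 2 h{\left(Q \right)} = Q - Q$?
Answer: $43292$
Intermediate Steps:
$h{\left(Q \right)} = \frac{3}{2}$ ($h{\left(Q \right)} = \frac{3}{2} - \frac{Q - Q}{2} = \frac{3}{2} - 0 = \frac{3}{2} + 0 = \frac{3}{2}$)
$\frac{64938}{h{\left(-75 - 78 \right)}} = \frac{64938}{\frac{3}{2}} = 64938 \cdot \frac{2}{3} = 43292$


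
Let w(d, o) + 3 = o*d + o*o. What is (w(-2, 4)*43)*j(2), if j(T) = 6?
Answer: 1290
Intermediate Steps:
w(d, o) = -3 + o² + d*o (w(d, o) = -3 + (o*d + o*o) = -3 + (d*o + o²) = -3 + (o² + d*o) = -3 + o² + d*o)
(w(-2, 4)*43)*j(2) = ((-3 + 4² - 2*4)*43)*6 = ((-3 + 16 - 8)*43)*6 = (5*43)*6 = 215*6 = 1290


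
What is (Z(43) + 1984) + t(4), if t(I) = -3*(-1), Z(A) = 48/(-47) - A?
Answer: 91320/47 ≈ 1943.0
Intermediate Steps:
Z(A) = -48/47 - A (Z(A) = 48*(-1/47) - A = -48/47 - A)
t(I) = 3
(Z(43) + 1984) + t(4) = ((-48/47 - 1*43) + 1984) + 3 = ((-48/47 - 43) + 1984) + 3 = (-2069/47 + 1984) + 3 = 91179/47 + 3 = 91320/47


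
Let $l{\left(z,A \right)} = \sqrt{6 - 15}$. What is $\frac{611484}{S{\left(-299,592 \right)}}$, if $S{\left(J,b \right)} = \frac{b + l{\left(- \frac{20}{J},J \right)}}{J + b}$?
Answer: $\frac{106065568704}{350473} - \frac{537494436 i}{350473} \approx 3.0264 \cdot 10^{5} - 1533.6 i$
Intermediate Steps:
$l{\left(z,A \right)} = 3 i$ ($l{\left(z,A \right)} = \sqrt{-9} = 3 i$)
$S{\left(J,b \right)} = \frac{b + 3 i}{J + b}$
$\frac{611484}{S{\left(-299,592 \right)}} = \frac{611484}{\frac{1}{-299 + 592} \left(592 + 3 i\right)} = \frac{611484}{\frac{1}{293} \left(592 + 3 i\right)} = \frac{611484}{\frac{592}{293} + \frac{3 i}{293}} = 611484 \frac{85849 \left(\frac{592}{293} - \frac{3 i}{293}\right)}{350473} = \frac{52495289916 \left(\frac{592}{293} - \frac{3 i}{293}\right)}{350473}$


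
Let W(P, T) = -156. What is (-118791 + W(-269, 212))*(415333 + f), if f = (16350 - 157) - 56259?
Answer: -44636883849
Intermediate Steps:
f = -40066 (f = 16193 - 56259 = -40066)
(-118791 + W(-269, 212))*(415333 + f) = (-118791 - 156)*(415333 - 40066) = -118947*375267 = -44636883849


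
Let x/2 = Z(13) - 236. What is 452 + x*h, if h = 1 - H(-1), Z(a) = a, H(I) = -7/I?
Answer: 3128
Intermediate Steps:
x = -446 (x = 2*(13 - 236) = 2*(-223) = -446)
h = -6 (h = 1 - (-7)/(-1) = 1 - (-7)*(-1) = 1 - 1*7 = 1 - 7 = -6)
452 + x*h = 452 - 446*(-6) = 452 + 2676 = 3128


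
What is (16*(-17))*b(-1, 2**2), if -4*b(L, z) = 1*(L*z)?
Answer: -272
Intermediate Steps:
b(L, z) = -L*z/4
(16*(-17))*b(-1, 2**2) = (16*(-17))*(-1/4*(-1)*2**2) = -(-68)*(-1)*4 = -272*1 = -272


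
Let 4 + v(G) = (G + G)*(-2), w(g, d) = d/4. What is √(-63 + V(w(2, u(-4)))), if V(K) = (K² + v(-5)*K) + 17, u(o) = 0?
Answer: I*√46 ≈ 6.7823*I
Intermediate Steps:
w(g, d) = d/4 (w(g, d) = d*(¼) = d/4)
v(G) = -4 - 4*G (v(G) = -4 + (G + G)*(-2) = -4 + (2*G)*(-2) = -4 - 4*G)
V(K) = 17 + K² + 16*K (V(K) = (K² + (-4 - 4*(-5))*K) + 17 = (K² + (-4 + 20)*K) + 17 = (K² + 16*K) + 17 = 17 + K² + 16*K)
√(-63 + V(w(2, u(-4)))) = √(-63 + (17 + ((¼)*0)² + 16*((¼)*0))) = √(-63 + (17 + 0² + 16*0)) = √(-63 + (17 + 0 + 0)) = √(-63 + 17) = √(-46) = I*√46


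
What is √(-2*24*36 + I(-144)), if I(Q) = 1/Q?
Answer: I*√248833/12 ≈ 41.569*I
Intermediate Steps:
√(-2*24*36 + I(-144)) = √(-2*24*36 + 1/(-144)) = √(-48*36 - 1/144) = √(-1728 - 1/144) = √(-248833/144) = I*√248833/12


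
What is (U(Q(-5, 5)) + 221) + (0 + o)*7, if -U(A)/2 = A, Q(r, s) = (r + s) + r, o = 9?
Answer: 294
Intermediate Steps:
Q(r, s) = s + 2*r
U(A) = -2*A
(U(Q(-5, 5)) + 221) + (0 + o)*7 = (-2*(5 + 2*(-5)) + 221) + (0 + 9)*7 = (-2*(5 - 10) + 221) + 9*7 = (-2*(-5) + 221) + 63 = (10 + 221) + 63 = 231 + 63 = 294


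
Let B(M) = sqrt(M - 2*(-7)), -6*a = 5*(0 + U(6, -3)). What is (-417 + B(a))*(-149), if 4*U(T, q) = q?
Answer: 62133 - 447*sqrt(26)/4 ≈ 61563.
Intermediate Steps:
U(T, q) = q/4
a = 5/8 (a = -5*(0 + (1/4)*(-3))/6 = -5*(0 - 3/4)/6 = -5*(-3)/(6*4) = -1/6*(-15/4) = 5/8 ≈ 0.62500)
B(M) = sqrt(14 + M) (B(M) = sqrt(M + 14) = sqrt(14 + M))
(-417 + B(a))*(-149) = (-417 + sqrt(14 + 5/8))*(-149) = (-417 + sqrt(117/8))*(-149) = (-417 + 3*sqrt(26)/4)*(-149) = 62133 - 447*sqrt(26)/4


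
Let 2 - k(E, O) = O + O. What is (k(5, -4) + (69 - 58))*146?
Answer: 3066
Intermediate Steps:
k(E, O) = 2 - 2*O (k(E, O) = 2 - (O + O) = 2 - 2*O)
(k(5, -4) + (69 - 58))*146 = ((2 - 2*(-4)) + (69 - 58))*146 = ((2 + 8) + 11)*146 = (10 + 11)*146 = 21*146 = 3066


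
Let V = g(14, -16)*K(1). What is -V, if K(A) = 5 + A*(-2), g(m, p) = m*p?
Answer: 672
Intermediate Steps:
K(A) = 5 - 2*A
V = -672 (V = (14*(-16))*(5 - 2*1) = -224*(5 - 2) = -224*3 = -672)
-V = -1*(-672) = 672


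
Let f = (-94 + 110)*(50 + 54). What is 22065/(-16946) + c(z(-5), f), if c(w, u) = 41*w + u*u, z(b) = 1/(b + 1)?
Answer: 93843031709/33892 ≈ 2.7689e+6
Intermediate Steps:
z(b) = 1/(1 + b)
f = 1664 (f = 16*104 = 1664)
c(w, u) = u**2 + 41*w (c(w, u) = 41*w + u**2 = u**2 + 41*w)
22065/(-16946) + c(z(-5), f) = 22065/(-16946) + (1664**2 + 41/(1 - 5)) = 22065*(-1/16946) + (2768896 + 41/(-4)) = -22065/16946 + (2768896 + 41*(-1/4)) = -22065/16946 + (2768896 - 41/4) = -22065/16946 + 11075543/4 = 93843031709/33892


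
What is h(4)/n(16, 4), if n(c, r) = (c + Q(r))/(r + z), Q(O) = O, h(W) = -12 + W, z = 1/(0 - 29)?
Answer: -46/29 ≈ -1.5862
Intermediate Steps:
z = -1/29 (z = 1/(-29) = -1/29 ≈ -0.034483)
n(c, r) = (c + r)/(-1/29 + r) (n(c, r) = (c + r)/(r - 1/29) = (c + r)/(-1/29 + r))
h(4)/n(16, 4) = (-12 + 4)/((29*(16 + 4)/(-1 + 29*4))) = -8/(29*20/(-1 + 116)) = -8/(29*20/115) = -8/(29*(1/115)*20) = -8/116/23 = -8*23/116 = -46/29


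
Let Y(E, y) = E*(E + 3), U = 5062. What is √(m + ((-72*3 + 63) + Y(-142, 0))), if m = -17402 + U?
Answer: 3*√805 ≈ 85.118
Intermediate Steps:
Y(E, y) = E*(3 + E)
m = -12340 (m = -17402 + 5062 = -12340)
√(m + ((-72*3 + 63) + Y(-142, 0))) = √(-12340 + ((-72*3 + 63) - 142*(3 - 142))) = √(-12340 + ((-216 + 63) - 142*(-139))) = √(-12340 + (-153 + 19738)) = √(-12340 + 19585) = √7245 = 3*√805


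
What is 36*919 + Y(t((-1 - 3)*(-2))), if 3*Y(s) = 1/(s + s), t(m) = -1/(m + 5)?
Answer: 198491/6 ≈ 33082.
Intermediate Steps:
t(m) = -1/(5 + m)
Y(s) = 1/(6*s) (Y(s) = 1/(3*(s + s)) = 1/(3*((2*s))) = (1/(2*s))/3 = 1/(6*s))
36*919 + Y(t((-1 - 3)*(-2))) = 36*919 + 1/(6*((-1/(5 + (-1 - 3)*(-2))))) = 33084 + 1/(6*((-1/(5 - 4*(-2))))) = 33084 + 1/(6*((-1/(5 + 8)))) = 33084 + 1/(6*((-1/13))) = 33084 + 1/(6*((-1*1/13))) = 33084 + 1/(6*(-1/13)) = 33084 + (⅙)*(-13) = 33084 - 13/6 = 198491/6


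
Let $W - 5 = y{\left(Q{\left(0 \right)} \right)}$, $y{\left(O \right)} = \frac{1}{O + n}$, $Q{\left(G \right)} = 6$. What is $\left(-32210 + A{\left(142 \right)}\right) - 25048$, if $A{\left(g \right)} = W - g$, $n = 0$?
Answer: $- \frac{344369}{6} \approx -57395.0$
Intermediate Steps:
$y{\left(O \right)} = \frac{1}{O}$ ($y{\left(O \right)} = \frac{1}{O + 0} = \frac{1}{O}$)
$W = \frac{31}{6}$ ($W = 5 + \frac{1}{6} = \frac{31}{6} \approx 5.1667$)
$A{\left(g \right)} = \frac{31}{6} - g$
$\left(-32210 + A{\left(142 \right)}\right) - 25048 = \left(-32210 + \left(\frac{31}{6} - 142\right)\right) - 25048 = \left(-32210 - \frac{821}{6}\right) - 25048 = - \frac{194081}{6} - 25048 = - \frac{344369}{6}$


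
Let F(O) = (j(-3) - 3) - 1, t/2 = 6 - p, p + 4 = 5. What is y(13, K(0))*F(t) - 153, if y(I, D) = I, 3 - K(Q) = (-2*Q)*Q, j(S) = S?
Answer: -244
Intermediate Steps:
p = 1 (p = -4 + 5 = 1)
K(Q) = 3 + 2*Q**2 (K(Q) = 3 - (-2*Q)*Q = 3 - (-2)*Q**2 = 3 + 2*Q**2)
t = 10 (t = 2*(6 - 1*1) = 2*(6 - 1) = 2*5 = 10)
F(O) = -7 (F(O) = (-3 - 3) - 1 = -6 - 1 = -7)
y(13, K(0))*F(t) - 153 = 13*(-7) - 153 = -91 - 153 = -244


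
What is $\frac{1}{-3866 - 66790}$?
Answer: $- \frac{1}{70656} \approx -1.4153 \cdot 10^{-5}$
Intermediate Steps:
$\frac{1}{-3866 - 66790} = \frac{1}{-70656} = - \frac{1}{70656}$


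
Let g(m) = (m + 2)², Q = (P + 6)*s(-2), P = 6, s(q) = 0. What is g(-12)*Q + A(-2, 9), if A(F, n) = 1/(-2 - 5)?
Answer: -⅐ ≈ -0.14286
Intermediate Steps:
Q = 0 (Q = (6 + 6)*0 = 12*0 = 0)
A(F, n) = -⅐ (A(F, n) = 1/(-7) = -⅐)
g(m) = (2 + m)²
g(-12)*Q + A(-2, 9) = (2 - 12)²*0 - ⅐ = (-10)²*0 - ⅐ = 100*0 - ⅐ = 0 - ⅐ = -⅐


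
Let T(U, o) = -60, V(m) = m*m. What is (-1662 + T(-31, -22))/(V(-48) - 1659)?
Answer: -574/215 ≈ -2.6698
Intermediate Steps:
V(m) = m²
(-1662 + T(-31, -22))/(V(-48) - 1659) = (-1662 - 60)/((-48)² - 1659) = -1722/(2304 - 1659) = -1722/645 = -1722*1/645 = -574/215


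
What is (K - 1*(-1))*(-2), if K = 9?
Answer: -20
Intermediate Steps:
(K - 1*(-1))*(-2) = (9 - 1*(-1))*(-2) = (9 + 1)*(-2) = 10*(-2) = -20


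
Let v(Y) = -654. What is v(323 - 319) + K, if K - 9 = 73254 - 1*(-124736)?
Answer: 197345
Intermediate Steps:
K = 197999 (K = 9 + (73254 - 1*(-124736)) = 9 + (73254 + 124736) = 9 + 197990 = 197999)
v(323 - 319) + K = -654 + 197999 = 197345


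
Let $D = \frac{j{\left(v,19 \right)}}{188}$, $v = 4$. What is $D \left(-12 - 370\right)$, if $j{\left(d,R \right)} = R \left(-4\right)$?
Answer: $\frac{7258}{47} \approx 154.43$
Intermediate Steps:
$j{\left(d,R \right)} = - 4 R$
$D = - \frac{19}{47}$ ($D = \frac{\left(-4\right) 19}{188} = \left(-76\right) \frac{1}{188} = - \frac{19}{47} \approx -0.40426$)
$D \left(-12 - 370\right) = - \frac{19 \left(-12 - 370\right)}{47} = \left(- \frac{19}{47}\right) \left(-382\right) = \frac{7258}{47}$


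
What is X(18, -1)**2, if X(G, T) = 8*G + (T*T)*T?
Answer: 20449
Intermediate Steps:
X(G, T) = T**3 + 8*G (X(G, T) = 8*G + T**2*T = 8*G + T**3 = T**3 + 8*G)
X(18, -1)**2 = ((-1)**3 + 8*18)**2 = (-1 + 144)**2 = 143**2 = 20449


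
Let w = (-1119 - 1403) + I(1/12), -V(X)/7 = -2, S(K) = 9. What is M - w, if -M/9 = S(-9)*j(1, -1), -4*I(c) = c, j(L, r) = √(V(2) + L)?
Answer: 121057/48 - 81*√15 ≈ 2208.3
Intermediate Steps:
V(X) = 14 (V(X) = -7*(-2) = 14)
j(L, r) = √(14 + L)
I(c) = -c/4
w = -121057/48 (w = (-1119 - 1403) - ¼/12 = -2522 - ¼*1/12 = -2522 - 1/48 = -121057/48 ≈ -2522.0)
M = -81*√15 (M = -81*√(14 + 1) = -81*√15 ≈ -313.71)
M - w = -81*√15 - 1*(-121057/48) = -81*√15 + 121057/48 = 121057/48 - 81*√15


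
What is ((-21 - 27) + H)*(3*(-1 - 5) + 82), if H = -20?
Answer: -4352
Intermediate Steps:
((-21 - 27) + H)*(3*(-1 - 5) + 82) = ((-21 - 27) - 20)*(3*(-1 - 5) + 82) = (-48 - 20)*(3*(-6) + 82) = -68*(-18 + 82) = -68*64 = -4352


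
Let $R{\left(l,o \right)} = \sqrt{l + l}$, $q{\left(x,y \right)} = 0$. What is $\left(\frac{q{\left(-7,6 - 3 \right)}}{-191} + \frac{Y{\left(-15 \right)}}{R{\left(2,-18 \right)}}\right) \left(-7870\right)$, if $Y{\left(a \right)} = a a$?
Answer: $-885375$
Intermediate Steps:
$R{\left(l,o \right)} = \sqrt{2} \sqrt{l}$ ($R{\left(l,o \right)} = \sqrt{2 l} = \sqrt{2} \sqrt{l}$)
$Y{\left(a \right)} = a^{2}$
$\left(\frac{q{\left(-7,6 - 3 \right)}}{-191} + \frac{Y{\left(-15 \right)}}{R{\left(2,-18 \right)}}\right) \left(-7870\right) = \left(\frac{0}{-191} + \frac{\left(-15\right)^{2}}{\sqrt{2} \sqrt{2}}\right) \left(-7870\right) = \left(0 \left(- \frac{1}{191}\right) + \frac{225}{2}\right) \left(-7870\right) = \left(0 + 225 \cdot \frac{1}{2}\right) \left(-7870\right) = \left(0 + \frac{225}{2}\right) \left(-7870\right) = \frac{225}{2} \left(-7870\right) = -885375$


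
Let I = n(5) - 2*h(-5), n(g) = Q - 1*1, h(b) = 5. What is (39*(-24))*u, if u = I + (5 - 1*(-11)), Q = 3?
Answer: -7488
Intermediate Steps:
n(g) = 2 (n(g) = 3 - 1*1 = 3 - 1 = 2)
I = -8 (I = 2 - 2*5 = 2 - 10 = -8)
u = 8 (u = -8 + (5 - 1*(-11)) = -8 + (5 + 11) = -8 + 16 = 8)
(39*(-24))*u = (39*(-24))*8 = -936*8 = -7488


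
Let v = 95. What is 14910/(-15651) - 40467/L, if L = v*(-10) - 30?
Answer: 29463677/730380 ≈ 40.340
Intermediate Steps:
L = -980 (L = 95*(-10) - 30 = -950 - 30 = -980)
14910/(-15651) - 40467/L = 14910/(-15651) - 40467/(-980) = 14910*(-1/15651) - 40467*(-1/980) = -4970/5217 + 5781/140 = 29463677/730380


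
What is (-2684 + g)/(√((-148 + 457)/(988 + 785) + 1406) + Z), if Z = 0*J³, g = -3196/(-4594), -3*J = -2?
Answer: -6163550*√491149959/1908919553 ≈ -71.557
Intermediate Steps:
J = ⅔ (J = -⅓*(-2) = ⅔ ≈ 0.66667)
g = 1598/2297 (g = -3196*(-1/4594) = 1598/2297 ≈ 0.69569)
Z = 0 (Z = 0*(⅔)³ = 0*(8/27) = 0)
(-2684 + g)/(√((-148 + 457)/(988 + 785) + 1406) + Z) = (-2684 + 1598/2297)/(√((-148 + 457)/(988 + 785) + 1406) + 0) = -6163550/(2297*(√(309/1773 + 1406) + 0)) = -6163550/(2297*(√(309*(1/1773) + 1406) + 0)) = -6163550/(2297*(√(103/591 + 1406) + 0)) = -6163550/(2297*(√(831049/591) + 0)) = -6163550/(2297*(√491149959/591 + 0)) = -6163550*√491149959/831049/2297 = -6163550*√491149959/1908919553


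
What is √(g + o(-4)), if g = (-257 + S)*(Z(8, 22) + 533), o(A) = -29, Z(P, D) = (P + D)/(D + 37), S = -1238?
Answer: I*√2776529734/59 ≈ 893.1*I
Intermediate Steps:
Z(P, D) = (D + P)/(37 + D)
g = -47058115/59 (g = (-257 - 1238)*((22 + 8)/(37 + 22) + 533) = -1495*(30/59 + 533) = -1495*31477/59 = -47058115/59 ≈ -7.9760e+5)
√(g + o(-4)) = √(-47058115/59 - 29) = √(-47059826/59) = I*√2776529734/59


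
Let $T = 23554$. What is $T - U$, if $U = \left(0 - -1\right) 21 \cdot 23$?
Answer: $23071$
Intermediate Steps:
$U = 483$ ($U = \left(0 + 1\right) 21 \cdot 23 = 1 \cdot 21 \cdot 23 = 21 \cdot 23 = 483$)
$T - U = 23554 - 483 = 23071$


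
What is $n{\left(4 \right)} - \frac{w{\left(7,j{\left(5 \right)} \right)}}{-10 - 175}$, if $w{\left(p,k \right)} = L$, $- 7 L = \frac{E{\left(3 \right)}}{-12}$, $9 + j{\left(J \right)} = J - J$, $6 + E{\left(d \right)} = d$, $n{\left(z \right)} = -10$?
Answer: $- \frac{51801}{5180} \approx -10.0$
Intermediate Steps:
$E{\left(d \right)} = -6 + d$
$j{\left(J \right)} = -9$ ($j{\left(J \right)} = -9 + \left(J - J\right) = -9 + 0 = -9$)
$L = - \frac{1}{28}$ ($L = - \frac{\left(-6 + 3\right) \frac{1}{-12}}{7} = - \frac{\left(-3\right) \left(- \frac{1}{12}\right)}{7} = \left(- \frac{1}{7}\right) \frac{1}{4} = - \frac{1}{28} \approx -0.035714$)
$w{\left(p,k \right)} = - \frac{1}{28}$
$n{\left(4 \right)} - \frac{w{\left(7,j{\left(5 \right)} \right)}}{-10 - 175} = -10 - - \frac{1}{28 \left(-10 - 175\right)} = -10 - - \frac{1}{28 \left(-185\right)} = -10 - \left(- \frac{1}{28}\right) \left(- \frac{1}{185}\right) = -10 - \frac{1}{5180} = - \frac{51801}{5180}$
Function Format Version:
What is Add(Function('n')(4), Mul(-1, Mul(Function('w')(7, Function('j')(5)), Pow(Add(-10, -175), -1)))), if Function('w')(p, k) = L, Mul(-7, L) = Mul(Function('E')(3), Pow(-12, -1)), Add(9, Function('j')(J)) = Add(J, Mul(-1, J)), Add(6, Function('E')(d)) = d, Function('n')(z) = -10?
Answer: Rational(-51801, 5180) ≈ -10.000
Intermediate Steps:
Function('E')(d) = Add(-6, d)
Function('j')(J) = -9 (Function('j')(J) = Add(-9, Add(J, Mul(-1, J))) = Add(-9, 0) = -9)
L = Rational(-1, 28) (L = Mul(Rational(-1, 7), Mul(Add(-6, 3), Pow(-12, -1))) = Mul(Rational(-1, 7), Mul(-3, Rational(-1, 12))) = Mul(Rational(-1, 7), Rational(1, 4)) = Rational(-1, 28) ≈ -0.035714)
Function('w')(p, k) = Rational(-1, 28)
Add(Function('n')(4), Mul(-1, Mul(Function('w')(7, Function('j')(5)), Pow(Add(-10, -175), -1)))) = Add(-10, Mul(-1, Mul(Rational(-1, 28), Pow(Add(-10, -175), -1)))) = Add(-10, Mul(-1, Mul(Rational(-1, 28), Pow(-185, -1)))) = Add(-10, Mul(-1, Mul(Rational(-1, 28), Rational(-1, 185)))) = Add(-10, Mul(-1, Rational(1, 5180))) = Add(-10, Rational(-1, 5180)) = Rational(-51801, 5180)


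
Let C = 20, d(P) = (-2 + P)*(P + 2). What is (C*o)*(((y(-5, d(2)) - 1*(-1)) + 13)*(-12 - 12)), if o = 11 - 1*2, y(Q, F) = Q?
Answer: -38880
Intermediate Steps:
d(P) = (-2 + P)*(2 + P)
o = 9 (o = 11 - 2 = 9)
(C*o)*(((y(-5, d(2)) - 1*(-1)) + 13)*(-12 - 12)) = (20*9)*(((-5 - 1*(-1)) + 13)*(-12 - 12)) = 180*(((-5 + 1) + 13)*(-24)) = 180*((-4 + 13)*(-24)) = 180*(9*(-24)) = 180*(-216) = -38880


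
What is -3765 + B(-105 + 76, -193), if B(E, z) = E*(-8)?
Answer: -3533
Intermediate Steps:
B(E, z) = -8*E
-3765 + B(-105 + 76, -193) = -3765 - 8*(-105 + 76) = -3765 - 8*(-29) = -3765 + 232 = -3533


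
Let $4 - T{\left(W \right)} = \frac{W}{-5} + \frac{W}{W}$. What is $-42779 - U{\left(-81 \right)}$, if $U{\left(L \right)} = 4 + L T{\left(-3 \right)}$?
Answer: $- \frac{212943}{5} \approx -42589.0$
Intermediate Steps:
$T{\left(W \right)} = 3 + \frac{W}{5}$ ($T{\left(W \right)} = 4 - \left(\frac{W}{-5} + \frac{W}{W}\right) = 4 - \left(W \left(- \frac{1}{5}\right) + 1\right) = 4 - \left(- \frac{W}{5} + 1\right) = 4 - \left(1 - \frac{W}{5}\right) = 4 + \left(-1 + \frac{W}{5}\right) = 3 + \frac{W}{5}$)
$U{\left(L \right)} = 4 + \frac{12 L}{5}$ ($U{\left(L \right)} = 4 + L \left(3 + \frac{1}{5} \left(-3\right)\right) = 4 + L \left(3 - \frac{3}{5}\right) = 4 + L \frac{12}{5} = 4 + \frac{12 L}{5}$)
$-42779 - U{\left(-81 \right)} = -42779 - \left(4 + \frac{12}{5} \left(-81\right)\right) = -42779 - \left(4 - \frac{972}{5}\right) = -42779 - - \frac{952}{5} = -42779 + \frac{952}{5} = - \frac{212943}{5}$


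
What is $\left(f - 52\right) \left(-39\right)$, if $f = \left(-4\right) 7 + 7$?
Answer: $2847$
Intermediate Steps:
$f = -21$ ($f = -28 + 7 = -21$)
$\left(f - 52\right) \left(-39\right) = \left(-21 - 52\right) \left(-39\right) = \left(-73\right) \left(-39\right) = 2847$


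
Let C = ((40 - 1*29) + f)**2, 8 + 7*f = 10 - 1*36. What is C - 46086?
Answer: -2256365/49 ≈ -46048.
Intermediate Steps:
f = -34/7 (f = -8/7 + (10 - 1*36)/7 = -8/7 + (10 - 36)/7 = -8/7 + (1/7)*(-26) = -8/7 - 26/7 = -34/7 ≈ -4.8571)
C = 1849/49 (C = ((40 - 1*29) - 34/7)**2 = ((40 - 29) - 34/7)**2 = (11 - 34/7)**2 = (43/7)**2 = 1849/49 ≈ 37.735)
C - 46086 = 1849/49 - 46086 = -2256365/49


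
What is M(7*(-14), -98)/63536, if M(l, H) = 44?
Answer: 1/1444 ≈ 0.00069252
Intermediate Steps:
M(7*(-14), -98)/63536 = 44/63536 = 44*(1/63536) = 1/1444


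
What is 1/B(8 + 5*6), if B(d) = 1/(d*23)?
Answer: 874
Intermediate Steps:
B(d) = 1/(23*d)
1/B(8 + 5*6) = 1/(1/(23*(8 + 5*6))) = 1/(1/(23*(8 + 30))) = 1/((1/23)/38) = 1/((1/23)*(1/38)) = 1/(1/874) = 874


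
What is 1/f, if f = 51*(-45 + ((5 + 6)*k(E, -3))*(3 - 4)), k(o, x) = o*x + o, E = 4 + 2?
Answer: 1/4437 ≈ 0.00022538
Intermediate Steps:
E = 6
k(o, x) = o + o*x
f = 4437 (f = 51*(-45 + ((5 + 6)*(6*(1 - 3)))*(3 - 4)) = 51*(-45 + (11*(6*(-2)))*(-1)) = 51*(-45 + (11*(-12))*(-1)) = 51*(-45 - 132*(-1)) = 51*(-45 + 132) = 51*87 = 4437)
1/f = 1/4437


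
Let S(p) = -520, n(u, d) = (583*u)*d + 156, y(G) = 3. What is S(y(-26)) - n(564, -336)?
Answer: 110480156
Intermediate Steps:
n(u, d) = 156 + 583*d*u (n(u, d) = 583*d*u + 156 = 156 + 583*d*u)
S(y(-26)) - n(564, -336) = -520 - (156 + 583*(-336)*564) = -520 - (156 - 110480832) = -520 - 1*(-110480676) = -520 + 110480676 = 110480156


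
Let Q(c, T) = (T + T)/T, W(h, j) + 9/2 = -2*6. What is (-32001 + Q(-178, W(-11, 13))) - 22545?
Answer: -54544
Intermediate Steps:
W(h, j) = -33/2 (W(h, j) = -9/2 - 2*6 = -9/2 - 12 = -33/2)
Q(c, T) = 2 (Q(c, T) = (2*T)/T = 2)
(-32001 + Q(-178, W(-11, 13))) - 22545 = (-32001 + 2) - 22545 = -31999 - 22545 = -54544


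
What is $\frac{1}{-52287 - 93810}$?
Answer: $- \frac{1}{146097} \approx -6.8448 \cdot 10^{-6}$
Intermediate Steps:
$\frac{1}{-52287 - 93810} = \frac{1}{-146097} = - \frac{1}{146097}$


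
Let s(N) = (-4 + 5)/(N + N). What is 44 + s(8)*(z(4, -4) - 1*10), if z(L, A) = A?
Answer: 345/8 ≈ 43.125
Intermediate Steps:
s(N) = 1/(2*N)
44 + s(8)*(z(4, -4) - 1*10) = 44 + ((½)/8)*(-4 - 1*10) = 44 + ((½)*(⅛))*(-4 - 10) = 44 + (1/16)*(-14) = 44 - 7/8 = 345/8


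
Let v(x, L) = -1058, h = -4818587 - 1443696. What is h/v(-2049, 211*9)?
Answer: 6262283/1058 ≈ 5919.0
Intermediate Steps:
h = -6262283
h/v(-2049, 211*9) = -6262283/(-1058) = -6262283*(-1/1058) = 6262283/1058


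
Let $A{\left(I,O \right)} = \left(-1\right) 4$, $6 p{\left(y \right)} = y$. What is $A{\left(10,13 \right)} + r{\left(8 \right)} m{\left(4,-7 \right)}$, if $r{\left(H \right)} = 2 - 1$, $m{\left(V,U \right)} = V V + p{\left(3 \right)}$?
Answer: $\frac{25}{2} \approx 12.5$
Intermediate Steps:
$p{\left(y \right)} = \frac{y}{6}$
$m{\left(V,U \right)} = \frac{1}{2} + V^{2}$ ($m{\left(V,U \right)} = V V + \frac{1}{6} \cdot 3 = V^{2} + \frac{1}{2} = \frac{1}{2} + V^{2}$)
$r{\left(H \right)} = 1$ ($r{\left(H \right)} = 2 - 1 = 1$)
$A{\left(I,O \right)} = -4$
$A{\left(10,13 \right)} + r{\left(8 \right)} m{\left(4,-7 \right)} = -4 + 1 \left(\frac{1}{2} + 4^{2}\right) = -4 + 1 \left(\frac{1}{2} + 16\right) = -4 + 1 \cdot \frac{33}{2} = -4 + \frac{33}{2} = \frac{25}{2}$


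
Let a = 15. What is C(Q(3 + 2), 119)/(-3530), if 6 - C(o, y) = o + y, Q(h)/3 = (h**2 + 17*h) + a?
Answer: 244/1765 ≈ 0.13824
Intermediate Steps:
Q(h) = 45 + 3*h**2 + 51*h (Q(h) = 3*((h**2 + 17*h) + 15) = 3*(15 + h**2 + 17*h) = 45 + 3*h**2 + 51*h)
C(o, y) = 6 - o - y (C(o, y) = 6 - (o + y) = 6 + (-o - y) = 6 - o - y)
C(Q(3 + 2), 119)/(-3530) = (6 - (45 + 3*(3 + 2)**2 + 51*(3 + 2)) - 1*119)/(-3530) = (6 - (45 + 3*5**2 + 51*5) - 119)*(-1/3530) = (6 - (45 + 3*25 + 255) - 119)*(-1/3530) = (6 - (45 + 75 + 255) - 119)*(-1/3530) = (6 - 1*375 - 119)*(-1/3530) = (6 - 375 - 119)*(-1/3530) = -488*(-1/3530) = 244/1765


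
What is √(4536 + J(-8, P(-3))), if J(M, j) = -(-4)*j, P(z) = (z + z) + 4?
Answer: 4*√283 ≈ 67.290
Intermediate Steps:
P(z) = 4 + 2*z (P(z) = 2*z + 4 = 4 + 2*z)
J(M, j) = 4*j
√(4536 + J(-8, P(-3))) = √(4536 + 4*(4 + 2*(-3))) = √(4536 + 4*(4 - 6)) = √(4536 + 4*(-2)) = √(4536 - 8) = √4528 = 4*√283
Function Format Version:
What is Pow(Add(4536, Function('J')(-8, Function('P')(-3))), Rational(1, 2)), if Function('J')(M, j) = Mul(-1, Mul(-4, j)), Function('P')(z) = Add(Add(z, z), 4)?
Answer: Mul(4, Pow(283, Rational(1, 2))) ≈ 67.290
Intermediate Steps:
Function('P')(z) = Add(4, Mul(2, z)) (Function('P')(z) = Add(Mul(2, z), 4) = Add(4, Mul(2, z)))
Function('J')(M, j) = Mul(4, j)
Pow(Add(4536, Function('J')(-8, Function('P')(-3))), Rational(1, 2)) = Pow(Add(4536, Mul(4, Add(4, Mul(2, -3)))), Rational(1, 2)) = Pow(Add(4536, Mul(4, Add(4, -6))), Rational(1, 2)) = Pow(Add(4536, Mul(4, -2)), Rational(1, 2)) = Pow(Add(4536, -8), Rational(1, 2)) = Pow(4528, Rational(1, 2)) = Mul(4, Pow(283, Rational(1, 2)))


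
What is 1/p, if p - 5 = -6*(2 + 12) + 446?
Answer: 1/367 ≈ 0.0027248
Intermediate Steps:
p = 367 (p = 5 + (-6*(2 + 12) + 446) = 5 + (-6*14 + 446) = 5 + (-84 + 446) = 5 + 362 = 367)
1/p = 1/367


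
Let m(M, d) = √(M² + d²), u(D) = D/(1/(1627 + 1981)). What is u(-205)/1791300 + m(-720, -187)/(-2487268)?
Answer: -36982/89565 - √553369/2487268 ≈ -0.41321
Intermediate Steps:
u(D) = 3608*D (u(D) = D/(1/3608) = D*3608 = 3608*D)
u(-205)/1791300 + m(-720, -187)/(-2487268) = (3608*(-205))/1791300 + √((-720)² + (-187)²)/(-2487268) = -739640*1/1791300 + √(518400 + 34969)*(-1/2487268) = -36982/89565 + √553369*(-1/2487268) = -36982/89565 - √553369/2487268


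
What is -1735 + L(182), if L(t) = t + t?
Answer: -1371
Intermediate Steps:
L(t) = 2*t
-1735 + L(182) = -1735 + 2*182 = -1735 + 364 = -1371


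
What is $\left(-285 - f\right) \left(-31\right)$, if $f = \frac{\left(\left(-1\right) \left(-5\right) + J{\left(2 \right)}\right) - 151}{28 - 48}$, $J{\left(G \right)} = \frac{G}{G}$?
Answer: $\frac{36239}{4} \approx 9059.8$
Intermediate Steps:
$J{\left(G \right)} = 1$
$f = \frac{29}{4}$ ($f = \frac{\left(\left(-1\right) \left(-5\right) + 1\right) - 151}{28 - 48} = \frac{\left(5 + 1\right) - 151}{-20} = \left(6 - 151\right) \left(- \frac{1}{20}\right) = \left(-145\right) \left(- \frac{1}{20}\right) = \frac{29}{4} \approx 7.25$)
$\left(-285 - f\right) \left(-31\right) = \left(-285 - \frac{29}{4}\right) \left(-31\right) = \left(- \frac{1169}{4}\right) \left(-31\right) = \frac{36239}{4}$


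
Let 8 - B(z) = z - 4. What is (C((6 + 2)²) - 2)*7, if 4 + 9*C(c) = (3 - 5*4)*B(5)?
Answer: -329/3 ≈ -109.67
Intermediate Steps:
B(z) = 12 - z (B(z) = 8 - (z - 4) = 8 - (-4 + z) = 8 + (4 - z) = 12 - z)
C(c) = -41/3 (C(c) = -4/9 + ((3 - 5*4)*(12 - 1*5))/9 = -4/9 + ((3 - 20)*(12 - 5))/9 = -4/9 + (-17*7)/9 = -4/9 + (⅑)*(-119) = -4/9 - 119/9 = -41/3)
(C((6 + 2)²) - 2)*7 = (-41/3 - 2)*7 = -47/3*7 = -329/3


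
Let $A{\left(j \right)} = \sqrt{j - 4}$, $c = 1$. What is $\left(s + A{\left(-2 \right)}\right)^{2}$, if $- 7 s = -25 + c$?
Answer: $\frac{282}{49} + \frac{48 i \sqrt{6}}{7} \approx 5.7551 + 16.797 i$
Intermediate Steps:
$s = \frac{24}{7}$ ($s = - \frac{-25 + 1}{7} = \left(- \frac{1}{7}\right) \left(-24\right) = \frac{24}{7} \approx 3.4286$)
$A{\left(j \right)} = \sqrt{-4 + j}$
$\left(s + A{\left(-2 \right)}\right)^{2} = \left(\frac{24}{7} + \sqrt{-4 - 2}\right)^{2} = \left(\frac{24}{7} + \sqrt{-6}\right)^{2} = \left(\frac{24}{7} + i \sqrt{6}\right)^{2}$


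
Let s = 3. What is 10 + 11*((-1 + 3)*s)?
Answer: 76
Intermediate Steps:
10 + 11*((-1 + 3)*s) = 10 + 11*((-1 + 3)*3) = 10 + 11*(2*3) = 10 + 11*6 = 10 + 66 = 76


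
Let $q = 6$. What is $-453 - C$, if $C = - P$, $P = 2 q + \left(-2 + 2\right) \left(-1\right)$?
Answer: $-441$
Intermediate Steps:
$P = 12$ ($P = 2 \cdot 6 + \left(-2 + 2\right) \left(-1\right) = 12 + 0 \left(-1\right) = 12 + 0 = 12$)
$C = -12$ ($C = \left(-1\right) 12 = -12$)
$-453 - C = -453 - -12 = -453 + 12 = -441$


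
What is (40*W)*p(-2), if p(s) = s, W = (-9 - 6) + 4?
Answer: 880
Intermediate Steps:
W = -11 (W = -15 + 4 = -11)
(40*W)*p(-2) = (40*(-11))*(-2) = -440*(-2) = 880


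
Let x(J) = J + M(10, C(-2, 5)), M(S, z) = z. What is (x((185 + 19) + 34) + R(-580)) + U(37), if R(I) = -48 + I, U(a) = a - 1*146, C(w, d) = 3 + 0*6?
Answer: -496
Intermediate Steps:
C(w, d) = 3 (C(w, d) = 3 + 0 = 3)
U(a) = -146 + a (U(a) = a - 146 = -146 + a)
x(J) = 3 + J (x(J) = J + 3 = 3 + J)
(x((185 + 19) + 34) + R(-580)) + U(37) = ((3 + ((185 + 19) + 34)) + (-48 - 580)) + (-146 + 37) = ((3 + (204 + 34)) - 628) - 109 = ((3 + 238) - 628) - 109 = (241 - 628) - 109 = -387 - 109 = -496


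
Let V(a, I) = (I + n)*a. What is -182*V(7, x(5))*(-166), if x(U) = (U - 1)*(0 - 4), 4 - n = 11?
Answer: -4864132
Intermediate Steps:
n = -7 (n = 4 - 1*11 = 4 - 11 = -7)
x(U) = 4 - 4*U (x(U) = (-1 + U)*(-4) = 4 - 4*U)
V(a, I) = a*(-7 + I) (V(a, I) = (I - 7)*a = (-7 + I)*a = a*(-7 + I))
-182*V(7, x(5))*(-166) = -1274*(-7 + (4 - 4*5))*(-166) = -1274*(-7 + (4 - 20))*(-166) = -1274*(-7 - 16)*(-166) = -1274*(-23)*(-166) = -182*(-161)*(-166) = 29302*(-166) = -4864132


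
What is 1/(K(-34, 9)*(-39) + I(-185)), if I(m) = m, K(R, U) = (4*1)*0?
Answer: -1/185 ≈ -0.0054054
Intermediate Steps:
K(R, U) = 0 (K(R, U) = 4*0 = 0)
1/(K(-34, 9)*(-39) + I(-185)) = 1/(0*(-39) - 185) = 1/(0 - 185) = 1/(-185) = -1/185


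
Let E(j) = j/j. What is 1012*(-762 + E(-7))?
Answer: -770132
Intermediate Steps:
E(j) = 1
1012*(-762 + E(-7)) = 1012*(-762 + 1) = 1012*(-761) = -770132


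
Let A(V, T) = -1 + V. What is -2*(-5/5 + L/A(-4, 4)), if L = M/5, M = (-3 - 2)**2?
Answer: 4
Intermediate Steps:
M = 25 (M = (-5)**2 = 25)
L = 5 (L = 25/5 = 25*(1/5) = 5)
-2*(-5/5 + L/A(-4, 4)) = -2*(-5/5 + 5/(-1 - 4)) = -2*(-5*1/5 + 5/(-5)) = -2*(-1 + 5*(-1/5)) = -2*(-1 - 1) = -2*(-2) = 4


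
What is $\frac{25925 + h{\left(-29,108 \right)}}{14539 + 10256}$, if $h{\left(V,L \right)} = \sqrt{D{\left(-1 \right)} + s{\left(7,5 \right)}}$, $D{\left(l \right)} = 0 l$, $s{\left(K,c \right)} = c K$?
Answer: $\frac{5185}{4959} + \frac{\sqrt{35}}{24795} \approx 1.0458$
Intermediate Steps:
$s{\left(K,c \right)} = K c$
$D{\left(l \right)} = 0$
$h{\left(V,L \right)} = \sqrt{35}$ ($h{\left(V,L \right)} = \sqrt{0 + 7 \cdot 5} = \sqrt{0 + 35} = \sqrt{35}$)
$\frac{25925 + h{\left(-29,108 \right)}}{14539 + 10256} = \frac{25925 + \sqrt{35}}{14539 + 10256} = \frac{25925 + \sqrt{35}}{24795} = \left(25925 + \sqrt{35}\right) \frac{1}{24795} = \frac{5185}{4959} + \frac{\sqrt{35}}{24795}$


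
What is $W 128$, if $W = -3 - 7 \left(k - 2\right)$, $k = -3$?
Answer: $4096$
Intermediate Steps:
$W = 32$ ($W = -3 - 7 \left(-3 - 2\right) = -3 - -35 = -3 + 35 = 32$)
$W 128 = 32 \cdot 128 = 4096$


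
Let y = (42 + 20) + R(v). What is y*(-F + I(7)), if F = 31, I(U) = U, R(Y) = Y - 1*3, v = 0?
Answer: -1416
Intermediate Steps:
R(Y) = -3 + Y (R(Y) = Y - 3 = -3 + Y)
y = 59 (y = (42 + 20) + (-3 + 0) = 62 - 3 = 59)
y*(-F + I(7)) = 59*(-1*31 + 7) = 59*(-31 + 7) = 59*(-24) = -1416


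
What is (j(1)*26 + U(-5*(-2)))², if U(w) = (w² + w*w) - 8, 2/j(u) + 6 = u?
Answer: 824464/25 ≈ 32979.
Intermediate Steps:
j(u) = 2/(-6 + u)
U(w) = -8 + 2*w² (U(w) = (w² + w²) - 8 = 2*w² - 8 = -8 + 2*w²)
(j(1)*26 + U(-5*(-2)))² = ((2/(-6 + 1))*26 + (-8 + 2*(-5*(-2))²))² = ((2/(-5))*26 + (-8 + 2*10²))² = ((2*(-⅕))*26 + (-8 + 2*100))² = (-⅖*26 + (-8 + 200))² = (-52/5 + 192)² = (908/5)² = 824464/25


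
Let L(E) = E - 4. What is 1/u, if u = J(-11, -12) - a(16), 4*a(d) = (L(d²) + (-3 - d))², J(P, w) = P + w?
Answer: -4/54381 ≈ -7.3555e-5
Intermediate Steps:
L(E) = -4 + E
a(d) = (-7 + d² - d)²/4 (a(d) = ((-4 + d²) + (-3 - d))²/4 = (-7 + d² - d)²/4)
u = -54381/4 (u = (-11 - 12) - (7 + 16 - 1*16²)²/4 = -23 - (7 + 16 - 1*256)²/4 = -23 - (7 + 16 - 256)²/4 = -23 - (-233)²/4 = -23 - 54289/4 = -54381/4 ≈ -13595.)
1/u = 1/(-54381/4) = -4/54381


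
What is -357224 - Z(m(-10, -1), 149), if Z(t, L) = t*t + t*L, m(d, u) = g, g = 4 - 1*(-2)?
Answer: -358154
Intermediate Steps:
g = 6 (g = 4 + 2 = 6)
m(d, u) = 6
Z(t, L) = t² + L*t
-357224 - Z(m(-10, -1), 149) = -357224 - 6*(149 + 6) = -357224 - 6*155 = -357224 - 1*930 = -357224 - 930 = -358154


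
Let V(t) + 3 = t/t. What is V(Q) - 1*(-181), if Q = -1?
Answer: 179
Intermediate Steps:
V(t) = -2 (V(t) = -3 + t/t = -3 + 1 = -2)
V(Q) - 1*(-181) = -2 - 1*(-181) = -2 + 181 = 179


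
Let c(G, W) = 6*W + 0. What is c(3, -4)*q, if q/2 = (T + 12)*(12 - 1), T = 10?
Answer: -11616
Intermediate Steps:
c(G, W) = 6*W
q = 484 (q = 2*((10 + 12)*(12 - 1)) = 2*(22*11) = 2*242 = 484)
c(3, -4)*q = (6*(-4))*484 = -24*484 = -11616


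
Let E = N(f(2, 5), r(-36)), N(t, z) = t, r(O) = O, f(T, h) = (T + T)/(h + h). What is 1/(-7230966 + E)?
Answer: -5/36154828 ≈ -1.3829e-7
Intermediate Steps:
f(T, h) = T/h (f(T, h) = (2*T)/((2*h)) = (2*T)*(1/(2*h)) = T/h)
E = 2/5 ≈ 0.40000
1/(-7230966 + E) = 1/(-7230966 + 2/5) = 1/(-36154828/5) = -5/36154828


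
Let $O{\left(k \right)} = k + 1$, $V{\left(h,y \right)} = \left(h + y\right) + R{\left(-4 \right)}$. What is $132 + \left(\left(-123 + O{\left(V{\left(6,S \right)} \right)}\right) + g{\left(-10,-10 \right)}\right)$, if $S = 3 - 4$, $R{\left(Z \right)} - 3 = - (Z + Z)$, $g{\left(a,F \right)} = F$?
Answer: $16$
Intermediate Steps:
$R{\left(Z \right)} = 3 - 2 Z$ ($R{\left(Z \right)} = 3 - \left(Z + Z\right) = 3 - 2 Z$)
$S = -1$
$V{\left(h,y \right)} = 11 + h + y$ ($V{\left(h,y \right)} = \left(h + y\right) + \left(3 - -8\right) = \left(h + y\right) + \left(3 + 8\right) = \left(h + y\right) + 11 = 11 + h + y$)
$O{\left(k \right)} = 1 + k$
$132 + \left(\left(-123 + O{\left(V{\left(6,S \right)} \right)}\right) + g{\left(-10,-10 \right)}\right) = 132 + \left(\left(-123 + \left(1 + \left(11 + 6 - 1\right)\right)\right) - 10\right) = 132 + \left(\left(-123 + \left(1 + 16\right)\right) - 10\right) = 132 + \left(\left(-123 + 17\right) - 10\right) = 132 - 116 = 16$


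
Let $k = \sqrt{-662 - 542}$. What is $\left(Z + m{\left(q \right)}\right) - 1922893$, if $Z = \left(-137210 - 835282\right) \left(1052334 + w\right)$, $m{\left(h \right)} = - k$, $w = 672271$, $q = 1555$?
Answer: $-1677166488553 - 2 i \sqrt{301} \approx -1.6772 \cdot 10^{12} - 34.699 i$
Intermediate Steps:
$k = 2 i \sqrt{301}$ ($k = \sqrt{-1204} = 2 i \sqrt{301} \approx 34.699 i$)
$m{\left(h \right)} = - 2 i \sqrt{301}$
$Z = -1677164565660$ ($Z = \left(-137210 - 835282\right) \left(1052334 + 672271\right) = \left(-972492\right) 1724605 = -1677164565660$)
$\left(Z + m{\left(q \right)}\right) - 1922893 = \left(-1677164565660 - 2 i \sqrt{301}\right) - 1922893 = -1677166488553 - 2 i \sqrt{301}$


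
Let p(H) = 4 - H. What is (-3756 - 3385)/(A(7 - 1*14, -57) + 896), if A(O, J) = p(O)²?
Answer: -7141/1017 ≈ -7.0216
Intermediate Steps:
A(O, J) = (4 - O)²
(-3756 - 3385)/(A(7 - 1*14, -57) + 896) = (-3756 - 3385)/((-4 + (7 - 1*14))² + 896) = -7141/((-4 + (7 - 14))² + 896) = -7141/((-4 - 7)² + 896) = -7141/((-11)² + 896) = -7141/(121 + 896) = -7141/1017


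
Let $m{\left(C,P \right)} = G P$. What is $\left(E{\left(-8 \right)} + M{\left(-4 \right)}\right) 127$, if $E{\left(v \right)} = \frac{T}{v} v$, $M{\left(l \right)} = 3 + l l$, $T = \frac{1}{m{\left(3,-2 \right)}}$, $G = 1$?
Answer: $\frac{4699}{2} \approx 2349.5$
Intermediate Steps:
$m{\left(C,P \right)} = P$ ($m{\left(C,P \right)} = 1 P = P$)
$T = - \frac{1}{2}$ ($T = \frac{1}{-2} = - \frac{1}{2} \approx -0.5$)
$M{\left(l \right)} = 3 + l^{2}$
$E{\left(v \right)} = - \frac{1}{2}$ ($E{\left(v \right)} = - \frac{1}{2 v} v = - \frac{1}{2}$)
$\left(E{\left(-8 \right)} + M{\left(-4 \right)}\right) 127 = \left(- \frac{1}{2} + \left(3 + \left(-4\right)^{2}\right)\right) 127 = \left(- \frac{1}{2} + \left(3 + 16\right)\right) 127 = \left(- \frac{1}{2} + 19\right) 127 = \frac{37}{2} \cdot 127 = \frac{4699}{2}$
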